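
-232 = -232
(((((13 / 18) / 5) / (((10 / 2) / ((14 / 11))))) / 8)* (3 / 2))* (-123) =-3731 / 4400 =-0.85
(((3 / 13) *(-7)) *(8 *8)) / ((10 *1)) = -672 / 65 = -10.34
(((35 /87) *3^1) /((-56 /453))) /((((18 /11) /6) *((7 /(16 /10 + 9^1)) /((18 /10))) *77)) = -72027 /56840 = -1.27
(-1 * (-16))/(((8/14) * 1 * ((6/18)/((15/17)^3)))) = 283500/4913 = 57.70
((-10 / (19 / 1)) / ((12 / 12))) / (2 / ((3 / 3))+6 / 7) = -7 / 38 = -0.18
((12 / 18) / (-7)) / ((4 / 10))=-5 / 21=-0.24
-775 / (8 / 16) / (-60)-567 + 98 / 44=-17785 / 33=-538.94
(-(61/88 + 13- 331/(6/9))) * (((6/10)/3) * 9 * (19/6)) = 2421759/880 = 2752.00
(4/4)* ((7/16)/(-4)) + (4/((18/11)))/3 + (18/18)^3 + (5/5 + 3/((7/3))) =48277/12096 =3.99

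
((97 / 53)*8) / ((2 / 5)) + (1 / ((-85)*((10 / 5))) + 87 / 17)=375857 / 9010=41.72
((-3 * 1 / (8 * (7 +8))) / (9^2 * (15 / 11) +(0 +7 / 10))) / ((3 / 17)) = -187 / 146724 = -0.00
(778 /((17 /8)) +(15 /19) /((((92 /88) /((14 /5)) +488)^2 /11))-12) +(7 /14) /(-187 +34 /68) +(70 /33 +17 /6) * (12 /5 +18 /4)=388.30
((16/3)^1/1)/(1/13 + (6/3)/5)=1040/93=11.18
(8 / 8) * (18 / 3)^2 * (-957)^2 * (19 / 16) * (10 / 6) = 261016965 / 4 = 65254241.25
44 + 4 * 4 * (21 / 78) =628 / 13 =48.31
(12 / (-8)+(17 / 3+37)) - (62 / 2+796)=-4715 / 6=-785.83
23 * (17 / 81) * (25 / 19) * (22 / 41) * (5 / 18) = 537625 / 567891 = 0.95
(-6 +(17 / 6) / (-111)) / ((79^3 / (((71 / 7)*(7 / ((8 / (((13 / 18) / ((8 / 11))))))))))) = -40743989 / 378275298048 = -0.00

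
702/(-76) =-351/38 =-9.24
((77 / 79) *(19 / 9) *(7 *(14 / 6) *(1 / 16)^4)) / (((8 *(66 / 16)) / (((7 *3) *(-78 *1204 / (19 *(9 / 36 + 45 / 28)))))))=-5058907 / 5824512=-0.87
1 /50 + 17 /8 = 429 /200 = 2.14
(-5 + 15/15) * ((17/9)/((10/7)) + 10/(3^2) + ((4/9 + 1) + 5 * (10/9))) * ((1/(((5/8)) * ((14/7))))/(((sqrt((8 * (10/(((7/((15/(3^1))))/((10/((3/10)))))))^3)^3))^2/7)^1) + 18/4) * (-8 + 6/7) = 530625000000000000000000524489590758987/437500000000000000000000000000000000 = 1212.86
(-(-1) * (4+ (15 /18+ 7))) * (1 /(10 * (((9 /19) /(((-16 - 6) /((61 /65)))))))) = -192907 /3294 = -58.56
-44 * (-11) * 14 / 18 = 376.44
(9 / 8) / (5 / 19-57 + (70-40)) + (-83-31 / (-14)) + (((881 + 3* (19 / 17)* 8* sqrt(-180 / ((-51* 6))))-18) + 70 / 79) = 456* sqrt(170) / 289 + 1759838925 / 2247392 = 803.63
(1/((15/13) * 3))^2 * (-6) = -338/675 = -0.50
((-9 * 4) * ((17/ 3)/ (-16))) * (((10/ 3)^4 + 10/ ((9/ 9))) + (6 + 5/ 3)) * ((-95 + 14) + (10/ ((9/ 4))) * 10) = -63933583/ 972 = -65775.29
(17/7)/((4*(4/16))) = 17/7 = 2.43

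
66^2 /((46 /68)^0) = 4356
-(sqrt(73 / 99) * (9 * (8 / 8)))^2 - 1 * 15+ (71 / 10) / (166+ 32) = -147889 / 1980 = -74.69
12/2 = 6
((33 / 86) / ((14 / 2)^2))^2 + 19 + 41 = 1065468849 / 17757796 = 60.00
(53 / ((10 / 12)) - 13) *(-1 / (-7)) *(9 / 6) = 759 / 70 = 10.84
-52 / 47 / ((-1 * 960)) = 13 / 11280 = 0.00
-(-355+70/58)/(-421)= -10260/12209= -0.84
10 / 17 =0.59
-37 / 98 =-0.38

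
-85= -85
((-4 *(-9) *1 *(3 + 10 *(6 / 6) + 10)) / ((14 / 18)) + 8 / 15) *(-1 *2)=-223672 / 105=-2130.21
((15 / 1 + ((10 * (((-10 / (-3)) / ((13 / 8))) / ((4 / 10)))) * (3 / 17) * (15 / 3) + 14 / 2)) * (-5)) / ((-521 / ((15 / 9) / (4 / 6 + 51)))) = 74310 / 3569371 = 0.02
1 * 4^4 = 256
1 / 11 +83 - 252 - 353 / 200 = -375483 / 2200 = -170.67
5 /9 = 0.56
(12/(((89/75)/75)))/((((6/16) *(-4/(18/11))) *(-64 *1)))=50625/3916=12.93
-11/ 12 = -0.92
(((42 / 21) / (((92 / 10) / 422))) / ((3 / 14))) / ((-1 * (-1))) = 29540 / 69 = 428.12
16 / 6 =8 / 3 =2.67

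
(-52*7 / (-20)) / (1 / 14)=1274 / 5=254.80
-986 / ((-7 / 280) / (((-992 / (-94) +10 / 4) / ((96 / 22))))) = 11090035 / 94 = 117979.10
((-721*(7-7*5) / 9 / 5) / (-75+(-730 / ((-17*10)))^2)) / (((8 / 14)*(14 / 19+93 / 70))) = -1357940773 / 202061079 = -6.72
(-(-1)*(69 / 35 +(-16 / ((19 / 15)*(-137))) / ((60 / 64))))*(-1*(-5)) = 188567 / 18221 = 10.35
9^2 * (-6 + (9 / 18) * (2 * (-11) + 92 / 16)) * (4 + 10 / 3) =-33561 / 4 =-8390.25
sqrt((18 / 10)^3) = 27 * sqrt(5) / 25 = 2.41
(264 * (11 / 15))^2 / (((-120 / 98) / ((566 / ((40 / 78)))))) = -21114781688 / 625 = -33783650.70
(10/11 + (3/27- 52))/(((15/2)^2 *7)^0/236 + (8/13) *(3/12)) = -15484196/48015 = -322.49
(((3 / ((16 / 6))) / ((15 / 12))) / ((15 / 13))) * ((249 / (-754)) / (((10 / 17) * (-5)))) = 12699 / 145000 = 0.09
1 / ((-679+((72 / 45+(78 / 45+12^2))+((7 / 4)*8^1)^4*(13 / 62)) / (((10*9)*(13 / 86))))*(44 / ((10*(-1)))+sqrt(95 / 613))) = 104625*sqrt(58235) / 93728486137+25654050 / 8520771467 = 0.00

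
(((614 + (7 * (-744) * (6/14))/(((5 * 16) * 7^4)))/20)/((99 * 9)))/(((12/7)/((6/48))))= 14741861/5867769600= 0.00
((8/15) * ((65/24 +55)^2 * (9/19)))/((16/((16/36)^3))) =383645/83106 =4.62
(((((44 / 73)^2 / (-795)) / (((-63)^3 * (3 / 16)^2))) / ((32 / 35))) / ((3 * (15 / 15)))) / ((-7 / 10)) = -154880 / 5720424487659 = -0.00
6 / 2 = 3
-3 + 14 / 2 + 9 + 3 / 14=185 / 14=13.21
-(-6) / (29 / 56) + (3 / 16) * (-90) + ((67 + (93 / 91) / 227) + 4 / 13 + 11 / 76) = 5660785469 / 91056056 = 62.17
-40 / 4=-10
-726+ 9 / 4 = -2895 / 4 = -723.75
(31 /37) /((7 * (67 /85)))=2635 /17353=0.15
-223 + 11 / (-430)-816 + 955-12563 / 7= -5655007 / 3010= -1878.74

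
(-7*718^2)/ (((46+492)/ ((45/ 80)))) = -3773.00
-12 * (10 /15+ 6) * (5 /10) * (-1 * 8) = 320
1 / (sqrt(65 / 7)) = sqrt(455) / 65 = 0.33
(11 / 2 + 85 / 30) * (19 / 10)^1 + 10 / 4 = 55 / 3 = 18.33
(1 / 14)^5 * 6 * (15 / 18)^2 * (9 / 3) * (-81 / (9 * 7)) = -225 / 7529536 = -0.00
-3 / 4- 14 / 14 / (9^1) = -31 / 36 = -0.86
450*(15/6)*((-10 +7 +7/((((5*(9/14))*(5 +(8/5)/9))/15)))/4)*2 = 867375/466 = 1861.32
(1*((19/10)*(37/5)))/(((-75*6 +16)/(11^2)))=-85063/21700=-3.92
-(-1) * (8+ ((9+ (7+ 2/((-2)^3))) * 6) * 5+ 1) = 963/2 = 481.50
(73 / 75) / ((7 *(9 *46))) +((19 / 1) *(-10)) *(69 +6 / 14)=-2867156927 / 217350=-13191.43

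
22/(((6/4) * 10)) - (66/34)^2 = -9977/4335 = -2.30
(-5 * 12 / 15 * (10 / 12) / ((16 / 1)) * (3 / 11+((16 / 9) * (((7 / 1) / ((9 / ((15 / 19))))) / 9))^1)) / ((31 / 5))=-500275 / 37785528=-0.01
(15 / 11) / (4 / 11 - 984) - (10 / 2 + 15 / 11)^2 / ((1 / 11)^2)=-10603603 / 2164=-4900.00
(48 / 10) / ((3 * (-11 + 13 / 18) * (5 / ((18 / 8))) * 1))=-324 / 4625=-0.07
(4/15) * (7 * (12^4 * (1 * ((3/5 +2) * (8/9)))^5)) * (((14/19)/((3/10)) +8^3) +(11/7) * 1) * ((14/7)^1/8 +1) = 128257407661899776/77911875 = 1646185612.42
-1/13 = -0.08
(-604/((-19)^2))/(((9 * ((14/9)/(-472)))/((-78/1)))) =-11118432/2527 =-4399.85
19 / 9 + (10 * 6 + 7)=69.11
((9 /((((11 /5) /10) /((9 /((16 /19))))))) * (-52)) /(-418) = 26325 /484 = 54.39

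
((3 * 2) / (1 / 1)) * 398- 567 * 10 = -3282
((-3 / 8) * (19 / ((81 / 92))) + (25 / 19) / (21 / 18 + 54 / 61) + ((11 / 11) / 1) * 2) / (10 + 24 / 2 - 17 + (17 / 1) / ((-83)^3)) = -2401734686587 / 2202870650868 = -1.09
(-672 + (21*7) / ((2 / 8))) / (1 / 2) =-168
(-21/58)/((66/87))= -0.48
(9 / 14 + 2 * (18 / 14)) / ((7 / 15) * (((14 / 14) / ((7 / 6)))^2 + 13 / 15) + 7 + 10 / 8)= 20250 / 56683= 0.36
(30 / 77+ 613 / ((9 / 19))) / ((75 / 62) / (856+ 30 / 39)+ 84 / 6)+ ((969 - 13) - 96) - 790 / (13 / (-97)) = 6847.07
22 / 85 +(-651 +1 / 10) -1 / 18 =-497783 / 765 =-650.70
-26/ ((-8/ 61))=793/ 4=198.25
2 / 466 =1 / 233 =0.00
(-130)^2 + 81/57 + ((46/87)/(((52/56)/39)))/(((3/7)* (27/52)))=758781227/44631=17001.22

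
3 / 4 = 0.75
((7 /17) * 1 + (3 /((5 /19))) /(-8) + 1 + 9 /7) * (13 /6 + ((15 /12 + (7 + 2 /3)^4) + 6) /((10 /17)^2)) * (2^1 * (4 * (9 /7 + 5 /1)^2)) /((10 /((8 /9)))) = 15088150864732 /42170625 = 357788.17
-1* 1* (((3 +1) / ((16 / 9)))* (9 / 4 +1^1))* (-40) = 585 / 2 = 292.50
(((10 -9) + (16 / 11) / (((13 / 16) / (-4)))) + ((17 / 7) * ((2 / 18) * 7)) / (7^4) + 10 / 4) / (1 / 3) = -22619761 / 2060058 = -10.98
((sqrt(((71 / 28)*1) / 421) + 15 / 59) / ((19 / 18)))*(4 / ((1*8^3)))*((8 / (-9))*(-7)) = sqrt(209237) / 127984 + 105 / 8968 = 0.02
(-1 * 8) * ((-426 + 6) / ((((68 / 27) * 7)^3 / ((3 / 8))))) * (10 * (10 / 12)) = 7381125 / 3851792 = 1.92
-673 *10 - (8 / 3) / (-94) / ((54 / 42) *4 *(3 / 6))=-8540356 / 1269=-6729.99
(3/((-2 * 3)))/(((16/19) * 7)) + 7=6.92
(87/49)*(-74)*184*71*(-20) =1682120640/49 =34328992.65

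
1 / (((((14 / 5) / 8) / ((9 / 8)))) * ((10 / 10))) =45 / 14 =3.21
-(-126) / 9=14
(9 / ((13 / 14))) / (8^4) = 63 / 26624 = 0.00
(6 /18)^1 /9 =1 /27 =0.04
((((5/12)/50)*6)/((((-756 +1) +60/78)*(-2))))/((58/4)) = 13/5686900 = 0.00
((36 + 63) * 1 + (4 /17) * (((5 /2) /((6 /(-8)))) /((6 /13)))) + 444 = 82819 /153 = 541.30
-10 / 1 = -10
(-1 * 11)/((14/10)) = -55/7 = -7.86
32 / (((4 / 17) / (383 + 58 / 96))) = 313021 / 6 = 52170.17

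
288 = 288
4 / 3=1.33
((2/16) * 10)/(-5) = -1/4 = -0.25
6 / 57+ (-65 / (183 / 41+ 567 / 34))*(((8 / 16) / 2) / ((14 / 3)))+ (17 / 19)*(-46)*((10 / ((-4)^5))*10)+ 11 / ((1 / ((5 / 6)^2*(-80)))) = -48094072139 / 79212672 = -607.15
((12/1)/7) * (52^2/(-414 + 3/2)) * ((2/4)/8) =-1352/1925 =-0.70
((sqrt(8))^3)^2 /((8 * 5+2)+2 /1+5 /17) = 8704 /753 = 11.56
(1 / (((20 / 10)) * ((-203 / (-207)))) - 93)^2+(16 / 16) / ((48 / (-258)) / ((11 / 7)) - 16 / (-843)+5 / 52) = 13126044927111 / 1591491580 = 8247.64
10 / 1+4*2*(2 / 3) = 46 / 3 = 15.33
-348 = -348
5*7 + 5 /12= 425 /12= 35.42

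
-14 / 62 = -7 / 31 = -0.23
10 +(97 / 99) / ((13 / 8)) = 13646 / 1287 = 10.60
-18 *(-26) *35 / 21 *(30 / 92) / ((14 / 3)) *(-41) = -359775 / 161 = -2234.63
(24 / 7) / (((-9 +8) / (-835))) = 2862.86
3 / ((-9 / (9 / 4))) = -3 / 4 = -0.75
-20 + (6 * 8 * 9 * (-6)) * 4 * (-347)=3597676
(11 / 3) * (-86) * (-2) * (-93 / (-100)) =586.52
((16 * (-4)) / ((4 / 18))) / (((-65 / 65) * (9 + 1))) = 144 / 5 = 28.80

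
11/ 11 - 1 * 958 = -957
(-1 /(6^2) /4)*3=-1 /48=-0.02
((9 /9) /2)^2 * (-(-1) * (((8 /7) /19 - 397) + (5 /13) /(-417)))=-143095759 /1441986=-99.24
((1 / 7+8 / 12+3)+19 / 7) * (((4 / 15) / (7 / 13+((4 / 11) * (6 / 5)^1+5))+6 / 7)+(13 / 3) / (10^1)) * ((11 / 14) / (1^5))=225626533 / 32969160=6.84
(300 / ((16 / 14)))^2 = 275625 / 4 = 68906.25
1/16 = 0.06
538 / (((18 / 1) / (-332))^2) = 14825128 / 81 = 183026.27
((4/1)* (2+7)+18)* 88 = 4752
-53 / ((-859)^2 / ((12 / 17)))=-636 / 12543977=-0.00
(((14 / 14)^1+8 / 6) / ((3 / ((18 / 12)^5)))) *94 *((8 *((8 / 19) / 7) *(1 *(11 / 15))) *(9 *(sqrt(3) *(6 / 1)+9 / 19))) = 1507572 / 1805+1005048 *sqrt(3) / 95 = 19159.37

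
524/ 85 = 6.16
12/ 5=2.40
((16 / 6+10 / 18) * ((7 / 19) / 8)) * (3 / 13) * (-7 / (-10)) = 1421 / 59280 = 0.02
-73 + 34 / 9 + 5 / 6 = -1231 / 18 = -68.39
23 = 23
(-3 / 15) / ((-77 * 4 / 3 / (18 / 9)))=3 / 770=0.00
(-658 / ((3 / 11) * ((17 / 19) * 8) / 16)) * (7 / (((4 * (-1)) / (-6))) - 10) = -137522 / 51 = -2696.51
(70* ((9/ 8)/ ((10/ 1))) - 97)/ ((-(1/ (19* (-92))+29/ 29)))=311581/ 3494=89.18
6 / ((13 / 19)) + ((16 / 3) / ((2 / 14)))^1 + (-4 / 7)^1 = 12430 / 273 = 45.53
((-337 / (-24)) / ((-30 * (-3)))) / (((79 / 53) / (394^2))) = 693167549 / 42660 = 16248.65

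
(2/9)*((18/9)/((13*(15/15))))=4/117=0.03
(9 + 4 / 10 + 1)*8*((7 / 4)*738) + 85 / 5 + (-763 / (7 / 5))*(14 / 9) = 4797991 / 45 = 106622.02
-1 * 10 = -10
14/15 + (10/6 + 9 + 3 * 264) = 4018/5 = 803.60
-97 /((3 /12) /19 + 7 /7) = -7372 /77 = -95.74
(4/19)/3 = 4/57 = 0.07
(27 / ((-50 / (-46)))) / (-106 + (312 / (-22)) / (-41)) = -0.24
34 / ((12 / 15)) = 85 / 2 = 42.50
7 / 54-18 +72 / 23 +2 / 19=-345349 / 23598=-14.63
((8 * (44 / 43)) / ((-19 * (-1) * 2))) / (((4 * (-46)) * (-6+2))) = 11 / 37582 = 0.00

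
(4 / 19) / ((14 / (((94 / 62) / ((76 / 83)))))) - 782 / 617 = -120112151 / 96667858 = -1.24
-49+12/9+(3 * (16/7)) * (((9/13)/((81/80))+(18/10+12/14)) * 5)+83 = 286418/1911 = 149.88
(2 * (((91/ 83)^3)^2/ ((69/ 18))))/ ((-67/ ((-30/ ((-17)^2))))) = 0.00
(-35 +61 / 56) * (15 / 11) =-28485 / 616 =-46.24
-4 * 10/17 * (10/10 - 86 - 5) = 3600/17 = 211.76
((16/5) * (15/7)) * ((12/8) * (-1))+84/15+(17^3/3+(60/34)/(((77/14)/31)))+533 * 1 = 2175.93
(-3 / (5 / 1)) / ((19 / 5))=-0.16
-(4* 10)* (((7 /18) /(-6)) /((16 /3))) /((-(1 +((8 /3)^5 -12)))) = -189 /48152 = -0.00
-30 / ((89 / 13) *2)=-2.19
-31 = -31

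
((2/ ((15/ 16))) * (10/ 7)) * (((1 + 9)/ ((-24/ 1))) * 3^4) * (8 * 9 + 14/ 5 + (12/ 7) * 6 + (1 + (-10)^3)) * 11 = 50667408/ 49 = 1034028.73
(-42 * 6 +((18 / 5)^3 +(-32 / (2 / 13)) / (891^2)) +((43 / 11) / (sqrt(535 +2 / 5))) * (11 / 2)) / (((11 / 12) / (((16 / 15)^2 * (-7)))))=146064941625344 / 81868978125-154112 * sqrt(13385) / 2208525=1776.06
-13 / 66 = -0.20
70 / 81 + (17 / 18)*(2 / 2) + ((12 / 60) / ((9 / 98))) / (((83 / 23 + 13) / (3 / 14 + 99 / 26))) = 4698263 / 2011230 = 2.34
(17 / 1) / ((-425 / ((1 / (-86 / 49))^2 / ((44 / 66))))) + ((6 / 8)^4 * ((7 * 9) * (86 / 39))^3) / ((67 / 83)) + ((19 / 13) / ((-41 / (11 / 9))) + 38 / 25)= 84436505311443740657 / 80344864735200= 1050925.98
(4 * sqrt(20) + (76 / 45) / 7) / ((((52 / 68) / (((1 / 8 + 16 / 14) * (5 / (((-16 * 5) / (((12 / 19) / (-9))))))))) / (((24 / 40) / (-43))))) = -1207 * sqrt(5) / 1486940 - 1207 / 49303800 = -0.00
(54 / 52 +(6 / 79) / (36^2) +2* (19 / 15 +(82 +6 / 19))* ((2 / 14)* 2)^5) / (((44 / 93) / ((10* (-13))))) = -2128219857353 / 5708579184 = -372.81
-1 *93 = -93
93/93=1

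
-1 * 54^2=-2916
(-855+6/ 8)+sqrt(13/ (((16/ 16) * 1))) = -3417/ 4+sqrt(13) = -850.64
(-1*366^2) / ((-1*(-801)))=-14884 / 89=-167.24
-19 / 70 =-0.27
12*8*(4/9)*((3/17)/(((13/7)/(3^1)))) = 2688/221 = 12.16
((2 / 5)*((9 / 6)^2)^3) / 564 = 243 / 30080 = 0.01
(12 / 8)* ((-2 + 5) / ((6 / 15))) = 45 / 4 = 11.25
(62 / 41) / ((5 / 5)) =62 / 41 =1.51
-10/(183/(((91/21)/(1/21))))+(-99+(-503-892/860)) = -23922149/39345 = -608.01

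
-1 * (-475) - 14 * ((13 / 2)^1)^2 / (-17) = 509.79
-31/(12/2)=-31/6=-5.17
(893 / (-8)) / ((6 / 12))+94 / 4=-799 / 4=-199.75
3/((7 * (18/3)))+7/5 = 103/70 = 1.47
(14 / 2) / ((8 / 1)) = 7 / 8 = 0.88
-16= -16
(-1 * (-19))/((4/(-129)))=-2451/4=-612.75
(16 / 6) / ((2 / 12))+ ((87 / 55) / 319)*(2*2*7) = 16.14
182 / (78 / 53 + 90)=4823 / 2424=1.99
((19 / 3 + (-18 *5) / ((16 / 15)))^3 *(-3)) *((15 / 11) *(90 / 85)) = 98560884255 / 47872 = 2058842.00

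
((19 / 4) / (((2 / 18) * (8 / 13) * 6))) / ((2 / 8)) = 46.31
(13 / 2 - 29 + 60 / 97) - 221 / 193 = -862159 / 37442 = -23.03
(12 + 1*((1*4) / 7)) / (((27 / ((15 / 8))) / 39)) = 715 / 21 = 34.05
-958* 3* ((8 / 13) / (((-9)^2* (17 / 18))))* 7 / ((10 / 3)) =-53648 / 1105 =-48.55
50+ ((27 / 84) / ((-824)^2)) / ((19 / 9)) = 18060761681 / 361215232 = 50.00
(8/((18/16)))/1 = 64/9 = 7.11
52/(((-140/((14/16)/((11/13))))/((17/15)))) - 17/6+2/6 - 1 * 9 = -78773/6600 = -11.94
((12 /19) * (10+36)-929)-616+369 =-1146.95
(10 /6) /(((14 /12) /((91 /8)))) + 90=425 /4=106.25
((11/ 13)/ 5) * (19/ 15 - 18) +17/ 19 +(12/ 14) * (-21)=-369334/ 18525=-19.94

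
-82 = -82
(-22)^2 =484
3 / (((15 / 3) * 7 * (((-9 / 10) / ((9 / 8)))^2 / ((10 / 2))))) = 75 / 112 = 0.67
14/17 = 0.82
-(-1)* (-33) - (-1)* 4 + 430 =401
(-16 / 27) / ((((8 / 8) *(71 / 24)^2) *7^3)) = -1024 / 5187189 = -0.00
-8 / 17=-0.47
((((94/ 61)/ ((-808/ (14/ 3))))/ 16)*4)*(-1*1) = 329/ 147864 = 0.00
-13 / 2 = -6.50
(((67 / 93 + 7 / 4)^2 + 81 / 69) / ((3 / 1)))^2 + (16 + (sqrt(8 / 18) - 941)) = -83738515680788015 / 91173775862016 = -918.45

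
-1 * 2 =-2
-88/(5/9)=-792/5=-158.40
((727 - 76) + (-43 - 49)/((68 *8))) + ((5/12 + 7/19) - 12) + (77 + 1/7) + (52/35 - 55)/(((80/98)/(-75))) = 76422485/13566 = 5633.38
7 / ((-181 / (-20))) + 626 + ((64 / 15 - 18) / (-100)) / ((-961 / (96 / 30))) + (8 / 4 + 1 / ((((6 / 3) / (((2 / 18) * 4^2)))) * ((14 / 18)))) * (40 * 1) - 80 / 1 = 1535272134742 / 2282975625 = 672.49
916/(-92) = -229/23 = -9.96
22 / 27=0.81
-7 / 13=-0.54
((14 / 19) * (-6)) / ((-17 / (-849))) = -71316 / 323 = -220.79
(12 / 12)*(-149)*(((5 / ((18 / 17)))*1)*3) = -12665 / 6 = -2110.83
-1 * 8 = -8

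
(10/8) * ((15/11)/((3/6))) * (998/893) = 37425/9823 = 3.81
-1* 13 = -13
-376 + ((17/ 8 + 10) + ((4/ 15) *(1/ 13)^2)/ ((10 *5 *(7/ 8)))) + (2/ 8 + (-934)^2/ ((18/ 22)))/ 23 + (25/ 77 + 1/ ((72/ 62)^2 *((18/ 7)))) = 40141386696202373/ 872755884000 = 45993.83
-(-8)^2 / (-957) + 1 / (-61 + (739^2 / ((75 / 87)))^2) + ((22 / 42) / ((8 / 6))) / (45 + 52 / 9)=4774522647699136964 / 63990968187801036459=0.07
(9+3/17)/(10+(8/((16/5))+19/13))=1352/2057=0.66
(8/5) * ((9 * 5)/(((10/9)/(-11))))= -3564/5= -712.80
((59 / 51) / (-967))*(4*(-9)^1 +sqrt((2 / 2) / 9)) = 6313 / 147951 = 0.04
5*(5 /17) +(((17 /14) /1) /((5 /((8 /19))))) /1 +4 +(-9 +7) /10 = 12148 /2261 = 5.37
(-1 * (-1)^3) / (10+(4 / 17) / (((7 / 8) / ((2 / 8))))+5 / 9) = 0.09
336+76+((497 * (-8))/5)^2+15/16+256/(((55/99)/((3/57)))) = 4809129749/7600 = 632780.23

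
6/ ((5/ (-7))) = -42/ 5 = -8.40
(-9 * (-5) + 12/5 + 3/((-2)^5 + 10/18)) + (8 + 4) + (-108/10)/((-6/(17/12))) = 350097/5660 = 61.85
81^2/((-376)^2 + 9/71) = 465831/10037705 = 0.05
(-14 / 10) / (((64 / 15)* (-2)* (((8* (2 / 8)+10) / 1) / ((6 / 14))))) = 3 / 512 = 0.01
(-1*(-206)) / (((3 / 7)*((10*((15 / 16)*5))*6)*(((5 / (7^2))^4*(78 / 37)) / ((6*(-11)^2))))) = 148866393196136 / 27421875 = 5428745.96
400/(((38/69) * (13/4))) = 55200/247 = 223.48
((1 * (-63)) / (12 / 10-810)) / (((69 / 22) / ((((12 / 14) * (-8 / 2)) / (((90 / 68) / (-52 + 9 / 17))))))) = 77000 / 23253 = 3.31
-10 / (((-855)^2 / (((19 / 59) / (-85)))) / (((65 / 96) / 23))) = 13 / 8520765840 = 0.00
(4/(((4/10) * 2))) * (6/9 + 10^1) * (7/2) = 560/3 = 186.67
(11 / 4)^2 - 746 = -11815 / 16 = -738.44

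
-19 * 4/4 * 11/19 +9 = -2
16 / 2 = 8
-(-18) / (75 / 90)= 108 / 5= 21.60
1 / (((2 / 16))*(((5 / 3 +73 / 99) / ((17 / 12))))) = 33 / 7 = 4.71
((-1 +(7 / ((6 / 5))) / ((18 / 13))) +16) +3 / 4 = 539 / 27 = 19.96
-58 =-58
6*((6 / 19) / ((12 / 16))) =48 / 19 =2.53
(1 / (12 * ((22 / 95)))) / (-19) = -5 / 264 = -0.02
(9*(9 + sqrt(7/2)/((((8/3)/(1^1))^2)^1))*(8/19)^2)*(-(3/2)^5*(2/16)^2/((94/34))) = -334611/542944-334611*sqrt(14)/69496832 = -0.63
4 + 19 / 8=51 / 8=6.38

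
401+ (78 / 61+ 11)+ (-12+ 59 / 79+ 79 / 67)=130183888 / 322873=403.20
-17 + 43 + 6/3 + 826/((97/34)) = 30800/97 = 317.53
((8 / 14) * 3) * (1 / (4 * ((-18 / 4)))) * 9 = -6 / 7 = -0.86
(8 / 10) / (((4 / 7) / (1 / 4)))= 7 / 20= 0.35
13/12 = 1.08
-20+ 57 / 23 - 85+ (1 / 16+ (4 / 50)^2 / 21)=-494876653 / 4830000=-102.46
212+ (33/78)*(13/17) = 7219/34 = 212.32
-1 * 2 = -2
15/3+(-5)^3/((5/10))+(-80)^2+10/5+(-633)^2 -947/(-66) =26852783/66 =406860.35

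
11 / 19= 0.58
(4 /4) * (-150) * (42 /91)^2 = -5400 /169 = -31.95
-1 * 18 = -18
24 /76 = 6 /19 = 0.32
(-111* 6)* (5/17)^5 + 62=85949884/1419857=60.53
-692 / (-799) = 692 / 799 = 0.87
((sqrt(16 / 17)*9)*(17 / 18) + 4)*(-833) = -1666*sqrt(17) - 3332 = -10201.09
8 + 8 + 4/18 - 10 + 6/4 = 139/18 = 7.72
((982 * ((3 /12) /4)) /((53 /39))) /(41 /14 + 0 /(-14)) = 134043 /8692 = 15.42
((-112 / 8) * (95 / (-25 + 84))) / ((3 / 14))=-18620 / 177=-105.20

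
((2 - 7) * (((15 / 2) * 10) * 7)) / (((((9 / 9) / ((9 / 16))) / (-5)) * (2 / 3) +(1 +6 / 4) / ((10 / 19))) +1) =-1417500 / 2977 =-476.15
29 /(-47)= -29 /47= -0.62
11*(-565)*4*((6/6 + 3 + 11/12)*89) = -32634965/3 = -10878321.67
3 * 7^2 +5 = 152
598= 598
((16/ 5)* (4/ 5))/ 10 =32/ 125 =0.26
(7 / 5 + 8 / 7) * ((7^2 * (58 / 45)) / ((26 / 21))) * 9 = 379407 / 325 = 1167.41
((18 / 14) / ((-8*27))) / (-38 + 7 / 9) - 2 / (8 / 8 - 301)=1921 / 281400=0.01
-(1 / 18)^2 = -1 / 324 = -0.00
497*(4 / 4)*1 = 497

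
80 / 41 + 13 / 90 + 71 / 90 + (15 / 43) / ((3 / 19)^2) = 16.88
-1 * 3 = -3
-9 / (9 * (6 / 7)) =-7 / 6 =-1.17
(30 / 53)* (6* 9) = 1620 / 53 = 30.57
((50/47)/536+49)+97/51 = 32700491/642396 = 50.90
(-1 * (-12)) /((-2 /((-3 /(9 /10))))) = 20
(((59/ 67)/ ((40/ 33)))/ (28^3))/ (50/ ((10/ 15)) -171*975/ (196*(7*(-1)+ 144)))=8083/ 16801456000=0.00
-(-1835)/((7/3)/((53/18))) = 97255/42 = 2315.60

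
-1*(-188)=188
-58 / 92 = -29 / 46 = -0.63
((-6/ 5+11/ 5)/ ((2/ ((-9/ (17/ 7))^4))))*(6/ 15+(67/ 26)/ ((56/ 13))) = 1257986457/ 13363360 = 94.14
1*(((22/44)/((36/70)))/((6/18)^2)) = 35/4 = 8.75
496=496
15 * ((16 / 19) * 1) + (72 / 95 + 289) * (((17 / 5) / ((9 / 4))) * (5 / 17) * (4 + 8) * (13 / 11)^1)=5765216 / 3135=1838.98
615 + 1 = 616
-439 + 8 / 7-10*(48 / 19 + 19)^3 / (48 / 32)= -9641578565 / 144039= -66937.28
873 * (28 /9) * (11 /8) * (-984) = -3674748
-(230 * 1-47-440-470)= 727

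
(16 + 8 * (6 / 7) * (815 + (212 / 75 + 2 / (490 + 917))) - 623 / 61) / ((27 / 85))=53088478339 / 3003945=17672.92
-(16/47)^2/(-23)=256/50807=0.01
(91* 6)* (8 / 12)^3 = 1456 / 9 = 161.78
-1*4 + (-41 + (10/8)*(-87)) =-615/4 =-153.75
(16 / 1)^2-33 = 223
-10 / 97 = -0.10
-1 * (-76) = 76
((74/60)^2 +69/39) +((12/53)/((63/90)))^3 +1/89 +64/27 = 910195008319789/159521363082900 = 5.71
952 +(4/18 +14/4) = 17203/18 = 955.72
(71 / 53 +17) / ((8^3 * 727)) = 243 / 4931968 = 0.00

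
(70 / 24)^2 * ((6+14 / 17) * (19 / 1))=674975 / 612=1102.90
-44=-44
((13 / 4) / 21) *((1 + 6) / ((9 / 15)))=65 / 36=1.81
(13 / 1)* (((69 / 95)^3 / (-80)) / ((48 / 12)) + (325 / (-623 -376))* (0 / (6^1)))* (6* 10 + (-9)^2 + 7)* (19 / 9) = -17556981 / 3610000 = -4.86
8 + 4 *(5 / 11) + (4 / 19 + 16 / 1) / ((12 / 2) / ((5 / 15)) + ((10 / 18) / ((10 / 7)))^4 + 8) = 5961265092 / 570941393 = 10.44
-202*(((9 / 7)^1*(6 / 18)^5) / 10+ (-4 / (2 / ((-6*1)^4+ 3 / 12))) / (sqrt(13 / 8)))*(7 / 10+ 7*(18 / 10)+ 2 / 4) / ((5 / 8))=-18584 / 7875+ 115629648*sqrt(26) / 65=9070733.51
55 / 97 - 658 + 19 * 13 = -39812 / 97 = -410.43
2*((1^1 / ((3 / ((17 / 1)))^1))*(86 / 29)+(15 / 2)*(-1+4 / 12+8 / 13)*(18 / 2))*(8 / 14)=120728 / 7917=15.25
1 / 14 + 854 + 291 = 16031 / 14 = 1145.07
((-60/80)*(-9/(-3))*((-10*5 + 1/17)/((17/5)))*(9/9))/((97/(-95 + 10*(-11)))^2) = 1605565125/10876804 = 147.61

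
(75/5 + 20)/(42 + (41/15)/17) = 8925/10751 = 0.83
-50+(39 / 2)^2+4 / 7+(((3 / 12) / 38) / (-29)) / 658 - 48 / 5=4658455943 / 14502320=321.22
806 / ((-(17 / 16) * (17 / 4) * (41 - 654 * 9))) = 51584 / 1689205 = 0.03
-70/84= -5/6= -0.83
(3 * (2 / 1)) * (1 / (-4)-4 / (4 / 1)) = -15 / 2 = -7.50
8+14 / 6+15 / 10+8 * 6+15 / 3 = 389 / 6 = 64.83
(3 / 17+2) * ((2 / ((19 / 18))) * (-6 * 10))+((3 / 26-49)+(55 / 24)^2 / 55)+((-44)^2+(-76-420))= 2766375041 / 2418624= 1143.78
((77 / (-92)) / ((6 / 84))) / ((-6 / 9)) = 1617 / 92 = 17.58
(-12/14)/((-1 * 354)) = 1/413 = 0.00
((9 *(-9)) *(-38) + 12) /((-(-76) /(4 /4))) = 1545 /38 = 40.66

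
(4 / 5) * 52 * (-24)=-4992 / 5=-998.40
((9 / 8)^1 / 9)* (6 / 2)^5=243 / 8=30.38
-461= -461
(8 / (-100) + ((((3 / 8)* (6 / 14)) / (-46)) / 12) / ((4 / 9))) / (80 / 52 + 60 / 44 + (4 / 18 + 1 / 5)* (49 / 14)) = -106958709 / 5808261760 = -0.02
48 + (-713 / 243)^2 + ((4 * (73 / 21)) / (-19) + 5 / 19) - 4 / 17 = 7463905856 / 133509789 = 55.91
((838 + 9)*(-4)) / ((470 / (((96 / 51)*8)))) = -433664 / 3995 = -108.55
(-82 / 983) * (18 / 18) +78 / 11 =75772 / 10813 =7.01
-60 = -60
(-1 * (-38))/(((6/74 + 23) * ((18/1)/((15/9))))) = 3515/23058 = 0.15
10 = 10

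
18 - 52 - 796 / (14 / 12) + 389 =-2291 / 7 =-327.29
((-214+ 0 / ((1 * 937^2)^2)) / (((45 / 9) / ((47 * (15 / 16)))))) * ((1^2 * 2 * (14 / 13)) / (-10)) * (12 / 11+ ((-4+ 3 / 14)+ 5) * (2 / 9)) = 4742347 / 8580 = 552.72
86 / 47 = 1.83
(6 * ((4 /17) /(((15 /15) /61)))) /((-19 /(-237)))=346968 /323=1074.20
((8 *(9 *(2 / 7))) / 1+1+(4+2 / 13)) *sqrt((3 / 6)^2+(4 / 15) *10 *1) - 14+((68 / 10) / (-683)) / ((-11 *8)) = -2103623 / 150260+2341 *sqrt(105) / 546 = 29.93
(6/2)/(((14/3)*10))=9/140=0.06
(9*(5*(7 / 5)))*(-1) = -63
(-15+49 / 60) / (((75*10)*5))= -851 / 225000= -0.00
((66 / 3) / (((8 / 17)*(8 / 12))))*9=5049 / 8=631.12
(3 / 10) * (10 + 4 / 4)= 33 / 10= 3.30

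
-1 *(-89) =89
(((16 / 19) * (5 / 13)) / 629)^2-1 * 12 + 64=1255158418388 / 24137661769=52.00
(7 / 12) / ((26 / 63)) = 147 / 104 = 1.41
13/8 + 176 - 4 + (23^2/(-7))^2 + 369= 2451437/392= 6253.67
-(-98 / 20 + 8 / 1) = -31 / 10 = -3.10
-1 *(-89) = 89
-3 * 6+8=-10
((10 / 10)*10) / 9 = 10 / 9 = 1.11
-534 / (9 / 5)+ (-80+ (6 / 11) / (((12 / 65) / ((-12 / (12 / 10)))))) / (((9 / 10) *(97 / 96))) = -1335230 / 3201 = -417.13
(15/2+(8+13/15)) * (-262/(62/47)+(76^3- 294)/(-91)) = -6952279639/84630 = -82149.12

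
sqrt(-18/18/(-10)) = sqrt(10)/10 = 0.32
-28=-28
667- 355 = 312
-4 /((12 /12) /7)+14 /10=-133 /5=-26.60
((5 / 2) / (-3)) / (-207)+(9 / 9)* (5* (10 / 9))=6905 / 1242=5.56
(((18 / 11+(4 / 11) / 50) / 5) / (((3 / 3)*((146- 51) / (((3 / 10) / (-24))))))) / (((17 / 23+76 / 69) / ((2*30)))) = -23391 / 16589375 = -0.00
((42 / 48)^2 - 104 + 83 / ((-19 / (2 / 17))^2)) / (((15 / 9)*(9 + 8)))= -413568273 / 113509952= -3.64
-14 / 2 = -7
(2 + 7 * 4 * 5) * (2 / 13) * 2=568 / 13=43.69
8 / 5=1.60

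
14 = 14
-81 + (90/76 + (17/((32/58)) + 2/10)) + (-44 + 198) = 159899/1520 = 105.20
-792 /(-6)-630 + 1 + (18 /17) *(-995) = -26359 /17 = -1550.53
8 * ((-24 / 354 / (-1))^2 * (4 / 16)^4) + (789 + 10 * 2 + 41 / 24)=67729829 / 83544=810.71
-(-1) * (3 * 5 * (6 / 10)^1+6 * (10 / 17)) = 213 / 17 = 12.53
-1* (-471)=471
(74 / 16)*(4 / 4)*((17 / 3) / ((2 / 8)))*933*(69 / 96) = 4499237 / 64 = 70300.58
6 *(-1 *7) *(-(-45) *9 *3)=-51030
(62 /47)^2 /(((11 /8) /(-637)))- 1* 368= -28531056 /24299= -1174.17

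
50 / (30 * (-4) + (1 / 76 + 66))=-3800 / 4103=-0.93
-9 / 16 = -0.56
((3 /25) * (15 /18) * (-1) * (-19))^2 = 361 /100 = 3.61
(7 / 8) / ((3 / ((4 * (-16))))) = -56 / 3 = -18.67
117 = 117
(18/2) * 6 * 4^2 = 864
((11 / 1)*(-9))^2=9801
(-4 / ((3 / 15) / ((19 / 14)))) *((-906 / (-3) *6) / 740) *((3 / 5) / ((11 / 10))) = -103284 / 2849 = -36.25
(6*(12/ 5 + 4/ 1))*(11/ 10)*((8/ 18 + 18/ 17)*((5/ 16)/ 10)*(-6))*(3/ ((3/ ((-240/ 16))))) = 3036/ 17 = 178.59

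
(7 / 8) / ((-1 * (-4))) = 0.22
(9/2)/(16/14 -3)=-63/26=-2.42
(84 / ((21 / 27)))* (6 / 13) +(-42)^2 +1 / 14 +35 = 336503 / 182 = 1848.92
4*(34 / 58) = 68 / 29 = 2.34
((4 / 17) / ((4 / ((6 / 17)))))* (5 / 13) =30 / 3757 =0.01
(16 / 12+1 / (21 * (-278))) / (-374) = -7783 / 2183412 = -0.00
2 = 2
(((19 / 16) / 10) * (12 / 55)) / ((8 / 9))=513 / 17600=0.03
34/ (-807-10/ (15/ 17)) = -102/ 2455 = -0.04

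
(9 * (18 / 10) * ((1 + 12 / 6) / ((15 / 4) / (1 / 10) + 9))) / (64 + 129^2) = 162 / 2589275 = 0.00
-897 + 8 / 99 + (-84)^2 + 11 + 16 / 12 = 610970 / 99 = 6171.41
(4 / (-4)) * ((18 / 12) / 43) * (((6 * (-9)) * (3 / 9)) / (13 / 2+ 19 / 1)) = 18 / 731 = 0.02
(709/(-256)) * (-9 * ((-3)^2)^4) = 41865741/256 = 163538.05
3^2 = 9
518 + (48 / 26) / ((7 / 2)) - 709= -17333 / 91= -190.47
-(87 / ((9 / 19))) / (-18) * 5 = 2755 / 54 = 51.02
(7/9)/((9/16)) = 112/81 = 1.38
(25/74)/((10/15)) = 75/148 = 0.51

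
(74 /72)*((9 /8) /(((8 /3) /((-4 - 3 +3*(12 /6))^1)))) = -111 /256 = -0.43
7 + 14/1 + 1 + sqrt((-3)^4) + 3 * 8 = 55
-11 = -11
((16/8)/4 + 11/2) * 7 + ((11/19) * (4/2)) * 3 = 864/19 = 45.47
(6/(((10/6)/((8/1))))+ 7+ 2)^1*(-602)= -113778/5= -22755.60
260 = 260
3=3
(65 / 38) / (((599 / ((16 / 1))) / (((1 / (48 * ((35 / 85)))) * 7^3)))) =54145 / 68286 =0.79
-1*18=-18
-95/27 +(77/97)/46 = -421811/120474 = -3.50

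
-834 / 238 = -417 / 119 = -3.50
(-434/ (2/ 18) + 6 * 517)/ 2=-402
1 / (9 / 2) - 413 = -3715 / 9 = -412.78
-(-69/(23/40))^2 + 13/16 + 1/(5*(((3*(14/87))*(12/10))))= -4838011/336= -14398.84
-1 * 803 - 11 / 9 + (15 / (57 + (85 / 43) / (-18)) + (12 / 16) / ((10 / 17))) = -12724043413 / 15851880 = -802.68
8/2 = 4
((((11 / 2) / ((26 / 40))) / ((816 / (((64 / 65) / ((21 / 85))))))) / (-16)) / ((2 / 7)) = -55 / 6084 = -0.01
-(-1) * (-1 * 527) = -527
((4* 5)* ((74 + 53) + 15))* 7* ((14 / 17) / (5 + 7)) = 69580 / 51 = 1364.31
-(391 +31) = -422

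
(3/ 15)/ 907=1/ 4535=0.00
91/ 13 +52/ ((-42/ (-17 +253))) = -5989/ 21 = -285.19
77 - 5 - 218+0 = -146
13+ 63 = 76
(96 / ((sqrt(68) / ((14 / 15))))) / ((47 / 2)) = 448 * sqrt(17) / 3995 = 0.46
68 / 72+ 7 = 143 / 18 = 7.94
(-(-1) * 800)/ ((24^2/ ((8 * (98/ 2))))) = 544.44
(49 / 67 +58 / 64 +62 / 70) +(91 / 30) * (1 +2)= 872213 / 75040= 11.62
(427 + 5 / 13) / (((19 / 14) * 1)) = 77784 / 247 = 314.91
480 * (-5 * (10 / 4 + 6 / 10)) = -7440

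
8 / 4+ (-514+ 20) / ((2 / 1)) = -245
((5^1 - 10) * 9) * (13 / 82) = -585 / 82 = -7.13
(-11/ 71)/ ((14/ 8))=-44/ 497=-0.09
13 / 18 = 0.72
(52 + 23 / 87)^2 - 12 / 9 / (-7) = 2731.75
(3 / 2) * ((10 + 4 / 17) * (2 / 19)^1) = 522 / 323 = 1.62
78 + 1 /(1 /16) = 94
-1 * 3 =-3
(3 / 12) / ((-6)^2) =1 / 144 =0.01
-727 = -727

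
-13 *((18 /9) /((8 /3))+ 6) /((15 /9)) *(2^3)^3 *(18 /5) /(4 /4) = -2426112 /25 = -97044.48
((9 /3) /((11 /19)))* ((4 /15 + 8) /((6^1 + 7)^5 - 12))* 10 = 4712 /4084091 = 0.00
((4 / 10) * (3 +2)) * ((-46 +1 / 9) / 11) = -826 / 99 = -8.34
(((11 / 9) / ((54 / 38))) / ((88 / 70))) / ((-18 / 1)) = -665 / 17496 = -0.04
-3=-3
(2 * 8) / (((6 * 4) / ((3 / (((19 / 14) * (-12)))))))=-7 / 57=-0.12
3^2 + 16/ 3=14.33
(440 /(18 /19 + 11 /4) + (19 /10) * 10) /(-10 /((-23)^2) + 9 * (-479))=-20514091 /640828649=-0.03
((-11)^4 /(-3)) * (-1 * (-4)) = -58564 /3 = -19521.33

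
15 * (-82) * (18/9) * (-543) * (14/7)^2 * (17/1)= 90833040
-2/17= -0.12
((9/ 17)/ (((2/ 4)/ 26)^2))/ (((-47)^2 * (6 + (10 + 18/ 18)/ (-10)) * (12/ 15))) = 304200/ 1840097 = 0.17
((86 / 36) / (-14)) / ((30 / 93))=-1333 / 2520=-0.53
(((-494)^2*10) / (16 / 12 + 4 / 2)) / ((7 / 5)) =3660540 / 7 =522934.29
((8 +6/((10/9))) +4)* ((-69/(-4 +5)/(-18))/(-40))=-667/400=-1.67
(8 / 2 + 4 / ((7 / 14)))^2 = 144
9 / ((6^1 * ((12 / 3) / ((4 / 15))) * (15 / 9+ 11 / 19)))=57 / 1280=0.04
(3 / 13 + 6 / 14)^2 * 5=18000 / 8281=2.17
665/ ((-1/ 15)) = -9975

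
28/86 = 14/43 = 0.33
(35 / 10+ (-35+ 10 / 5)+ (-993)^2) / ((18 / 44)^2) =477233438 / 81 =5891770.84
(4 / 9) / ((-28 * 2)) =-0.01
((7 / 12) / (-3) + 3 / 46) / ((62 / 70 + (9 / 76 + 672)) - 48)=-71155 / 344139777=-0.00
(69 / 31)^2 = 4761 / 961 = 4.95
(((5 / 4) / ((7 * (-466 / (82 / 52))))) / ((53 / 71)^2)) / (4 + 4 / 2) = -1033405 / 5717685792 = -0.00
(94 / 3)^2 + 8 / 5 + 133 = 50237 / 45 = 1116.38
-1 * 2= -2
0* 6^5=0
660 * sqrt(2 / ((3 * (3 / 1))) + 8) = 220 * sqrt(74) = 1892.51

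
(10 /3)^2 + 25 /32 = 3425 /288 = 11.89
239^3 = 13651919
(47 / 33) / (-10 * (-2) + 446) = 0.00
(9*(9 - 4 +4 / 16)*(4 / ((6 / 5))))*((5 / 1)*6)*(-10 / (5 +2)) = -6750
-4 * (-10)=40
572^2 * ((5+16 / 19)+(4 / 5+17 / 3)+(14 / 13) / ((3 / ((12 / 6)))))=404902784 / 95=4262134.57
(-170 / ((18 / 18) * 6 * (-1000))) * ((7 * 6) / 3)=119 / 300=0.40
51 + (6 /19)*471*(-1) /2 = -444 /19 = -23.37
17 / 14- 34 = -459 / 14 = -32.79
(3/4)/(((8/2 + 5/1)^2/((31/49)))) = 31/5292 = 0.01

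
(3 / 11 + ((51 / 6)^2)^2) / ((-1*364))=-918779 / 64064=-14.34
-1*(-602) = 602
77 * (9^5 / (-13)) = -4546773 / 13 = -349751.77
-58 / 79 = -0.73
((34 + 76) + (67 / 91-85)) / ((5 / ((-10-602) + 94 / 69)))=-98677828 / 31395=-3143.11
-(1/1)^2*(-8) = 8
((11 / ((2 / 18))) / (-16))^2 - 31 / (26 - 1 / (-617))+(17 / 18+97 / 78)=18875282975 / 480519936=39.28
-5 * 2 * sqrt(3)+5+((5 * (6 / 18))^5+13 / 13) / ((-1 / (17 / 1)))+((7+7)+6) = -51181 / 243-10 * sqrt(3) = -227.94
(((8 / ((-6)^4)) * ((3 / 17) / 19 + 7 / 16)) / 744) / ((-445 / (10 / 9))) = -2309 / 249466925952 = -0.00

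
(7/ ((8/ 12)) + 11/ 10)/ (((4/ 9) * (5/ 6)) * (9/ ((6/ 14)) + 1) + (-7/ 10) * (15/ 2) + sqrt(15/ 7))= 2.66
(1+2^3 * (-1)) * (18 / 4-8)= 49 / 2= 24.50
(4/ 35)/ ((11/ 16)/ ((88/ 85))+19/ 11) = 5632/ 117845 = 0.05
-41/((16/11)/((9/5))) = -4059/80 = -50.74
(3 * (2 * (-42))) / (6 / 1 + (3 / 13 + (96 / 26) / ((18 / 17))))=-9828 / 379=-25.93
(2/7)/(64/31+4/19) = 589/4690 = 0.13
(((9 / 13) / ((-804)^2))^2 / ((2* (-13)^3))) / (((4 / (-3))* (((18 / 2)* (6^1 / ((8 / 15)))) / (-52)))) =-1 / 9945264963703680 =-0.00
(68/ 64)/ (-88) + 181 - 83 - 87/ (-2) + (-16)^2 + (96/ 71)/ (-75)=993356769/ 2499200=397.47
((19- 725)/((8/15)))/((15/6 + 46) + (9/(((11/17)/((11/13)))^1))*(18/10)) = -344175/18118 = -19.00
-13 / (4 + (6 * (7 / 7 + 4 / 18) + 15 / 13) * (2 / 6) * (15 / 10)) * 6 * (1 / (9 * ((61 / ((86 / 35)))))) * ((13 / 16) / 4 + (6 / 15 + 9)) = -3190213 / 7844600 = -0.41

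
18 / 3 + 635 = 641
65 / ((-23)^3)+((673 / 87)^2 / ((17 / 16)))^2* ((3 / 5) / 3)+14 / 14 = 639976647725926622 / 1007229334415715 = 635.38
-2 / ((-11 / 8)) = 16 / 11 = 1.45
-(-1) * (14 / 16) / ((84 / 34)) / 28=17 / 1344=0.01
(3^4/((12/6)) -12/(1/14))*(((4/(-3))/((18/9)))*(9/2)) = 765/2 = 382.50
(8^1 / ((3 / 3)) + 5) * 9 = 117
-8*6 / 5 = -48 / 5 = -9.60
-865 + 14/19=-16421/19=-864.26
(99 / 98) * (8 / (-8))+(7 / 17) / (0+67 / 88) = -52393 / 111622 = -0.47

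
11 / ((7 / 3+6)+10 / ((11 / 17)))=363 / 785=0.46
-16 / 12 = -4 / 3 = -1.33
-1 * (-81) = 81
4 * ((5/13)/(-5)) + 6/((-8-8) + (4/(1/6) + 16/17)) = 359/988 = 0.36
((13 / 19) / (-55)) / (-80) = 13 / 83600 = 0.00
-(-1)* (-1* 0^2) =0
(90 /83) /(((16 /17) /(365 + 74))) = 335835 /664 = 505.78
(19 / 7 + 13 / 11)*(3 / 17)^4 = 24300 / 6431117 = 0.00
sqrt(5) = 2.24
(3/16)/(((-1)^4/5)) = 15/16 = 0.94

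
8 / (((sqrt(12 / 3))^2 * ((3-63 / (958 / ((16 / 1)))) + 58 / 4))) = 1916 / 15757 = 0.12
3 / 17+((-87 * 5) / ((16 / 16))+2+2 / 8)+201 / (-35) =-1043193 / 2380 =-438.32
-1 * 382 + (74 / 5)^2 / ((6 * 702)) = -10054781 / 26325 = -381.95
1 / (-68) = -1 / 68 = -0.01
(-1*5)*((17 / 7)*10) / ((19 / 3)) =-2550 / 133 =-19.17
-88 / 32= -11 / 4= -2.75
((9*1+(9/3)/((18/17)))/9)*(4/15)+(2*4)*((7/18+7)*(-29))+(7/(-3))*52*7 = -1038098/405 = -2563.20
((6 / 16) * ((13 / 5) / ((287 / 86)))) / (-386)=-1677 / 2215640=-0.00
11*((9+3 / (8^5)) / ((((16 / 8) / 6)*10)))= 1946439 / 65536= 29.70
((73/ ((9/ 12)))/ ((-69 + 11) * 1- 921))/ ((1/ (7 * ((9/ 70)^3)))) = -17739/ 11992750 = -0.00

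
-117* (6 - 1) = -585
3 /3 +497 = 498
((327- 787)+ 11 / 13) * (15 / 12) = -29845 / 52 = -573.94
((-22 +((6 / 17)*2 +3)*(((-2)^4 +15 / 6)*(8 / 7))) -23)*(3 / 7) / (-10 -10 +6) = -243 / 238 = -1.02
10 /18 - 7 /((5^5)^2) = 48828062 /87890625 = 0.56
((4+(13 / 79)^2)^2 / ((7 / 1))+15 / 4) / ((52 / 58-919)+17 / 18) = -1726888037121 / 261066735010438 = -0.01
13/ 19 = 0.68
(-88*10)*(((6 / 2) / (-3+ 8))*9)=-4752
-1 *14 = -14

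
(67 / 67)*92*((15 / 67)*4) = 5520 / 67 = 82.39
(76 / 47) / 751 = 76 / 35297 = 0.00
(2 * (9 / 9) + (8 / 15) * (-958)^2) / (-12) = -3671071 / 90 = -40789.68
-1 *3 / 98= -3 / 98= -0.03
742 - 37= 705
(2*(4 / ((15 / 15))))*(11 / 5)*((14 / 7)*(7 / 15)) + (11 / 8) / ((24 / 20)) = 7029 / 400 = 17.57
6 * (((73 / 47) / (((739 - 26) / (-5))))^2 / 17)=799350 / 19090781057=0.00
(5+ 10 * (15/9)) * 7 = 455/3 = 151.67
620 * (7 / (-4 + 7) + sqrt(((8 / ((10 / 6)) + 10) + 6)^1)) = 4340 / 3 + 248 * sqrt(130) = 4274.30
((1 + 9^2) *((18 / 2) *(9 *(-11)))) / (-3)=24354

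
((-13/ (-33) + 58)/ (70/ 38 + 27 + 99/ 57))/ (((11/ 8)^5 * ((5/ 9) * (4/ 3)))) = 2699403264/ 5146384705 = 0.52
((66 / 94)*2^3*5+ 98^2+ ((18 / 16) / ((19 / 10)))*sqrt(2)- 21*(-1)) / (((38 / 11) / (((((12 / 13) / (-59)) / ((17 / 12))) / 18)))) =-19962580 / 11643827- 495*sqrt(2) / 4707079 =-1.71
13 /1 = 13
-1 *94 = -94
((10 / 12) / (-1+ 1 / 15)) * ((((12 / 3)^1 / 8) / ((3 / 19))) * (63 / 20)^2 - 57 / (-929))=-23397873 / 832384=-28.11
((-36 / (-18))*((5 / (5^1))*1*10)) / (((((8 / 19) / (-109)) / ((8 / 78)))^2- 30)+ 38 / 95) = -107226025 / 158686912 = -0.68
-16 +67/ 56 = -829/ 56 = -14.80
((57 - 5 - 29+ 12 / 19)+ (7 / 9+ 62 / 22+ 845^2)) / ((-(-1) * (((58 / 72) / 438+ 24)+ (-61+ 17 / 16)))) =-19870.30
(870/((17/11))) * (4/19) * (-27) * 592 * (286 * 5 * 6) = -5249823321600/323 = -16253322977.09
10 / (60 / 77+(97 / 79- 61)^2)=2402785 / 858632664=0.00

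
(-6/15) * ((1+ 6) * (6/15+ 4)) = -308/25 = -12.32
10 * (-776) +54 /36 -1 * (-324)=-14869 /2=-7434.50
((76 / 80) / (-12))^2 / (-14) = -361 / 806400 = -0.00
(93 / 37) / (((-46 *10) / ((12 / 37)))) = -279 / 157435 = -0.00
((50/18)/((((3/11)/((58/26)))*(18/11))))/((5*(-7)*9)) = -17545/398034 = -0.04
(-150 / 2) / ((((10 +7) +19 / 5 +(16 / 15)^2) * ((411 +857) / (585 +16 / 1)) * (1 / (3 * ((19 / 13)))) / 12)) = -1734260625 / 20341256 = -85.26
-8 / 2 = -4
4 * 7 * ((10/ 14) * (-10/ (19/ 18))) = -3600/ 19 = -189.47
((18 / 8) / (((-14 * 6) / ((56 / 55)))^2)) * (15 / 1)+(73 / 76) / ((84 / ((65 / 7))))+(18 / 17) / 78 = 745167089 / 5975009040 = 0.12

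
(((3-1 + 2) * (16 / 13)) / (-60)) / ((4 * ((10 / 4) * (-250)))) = 0.00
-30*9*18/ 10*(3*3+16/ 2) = -8262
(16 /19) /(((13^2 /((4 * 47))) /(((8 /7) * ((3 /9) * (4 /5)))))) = 96256 /337155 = 0.29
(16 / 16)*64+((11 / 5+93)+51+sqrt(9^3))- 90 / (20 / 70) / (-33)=13571 / 55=246.75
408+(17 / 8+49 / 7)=3337 / 8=417.12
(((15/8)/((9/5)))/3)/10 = 5/144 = 0.03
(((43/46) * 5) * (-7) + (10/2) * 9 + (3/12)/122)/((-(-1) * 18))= 45961/67344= 0.68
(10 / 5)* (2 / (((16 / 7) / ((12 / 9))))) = 7 / 3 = 2.33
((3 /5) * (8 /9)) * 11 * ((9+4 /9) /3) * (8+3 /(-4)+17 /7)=101354 /567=178.75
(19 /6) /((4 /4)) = 19 /6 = 3.17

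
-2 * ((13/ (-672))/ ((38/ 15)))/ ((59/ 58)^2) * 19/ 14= 54665/ 2729104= 0.02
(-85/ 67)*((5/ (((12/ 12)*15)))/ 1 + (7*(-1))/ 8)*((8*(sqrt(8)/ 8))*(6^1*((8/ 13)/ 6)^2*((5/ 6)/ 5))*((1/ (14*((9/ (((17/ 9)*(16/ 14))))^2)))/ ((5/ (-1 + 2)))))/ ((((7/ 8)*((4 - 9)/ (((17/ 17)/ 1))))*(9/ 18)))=-10061824*sqrt(2)/ 1852311919185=-0.00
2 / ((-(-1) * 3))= 0.67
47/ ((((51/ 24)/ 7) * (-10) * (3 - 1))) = -7.74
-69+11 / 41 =-2818 / 41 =-68.73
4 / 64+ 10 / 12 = 43 / 48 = 0.90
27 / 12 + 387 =1557 / 4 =389.25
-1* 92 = -92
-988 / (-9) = 988 / 9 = 109.78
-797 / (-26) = 797 / 26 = 30.65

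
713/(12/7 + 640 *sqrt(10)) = 0.35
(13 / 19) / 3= 13 / 57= 0.23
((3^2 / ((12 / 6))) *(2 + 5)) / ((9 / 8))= 28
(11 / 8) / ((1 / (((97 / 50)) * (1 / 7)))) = 1067 / 2800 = 0.38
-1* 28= -28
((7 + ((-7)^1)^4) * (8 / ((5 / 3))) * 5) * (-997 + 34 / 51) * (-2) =115160192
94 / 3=31.33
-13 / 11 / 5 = -13 / 55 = -0.24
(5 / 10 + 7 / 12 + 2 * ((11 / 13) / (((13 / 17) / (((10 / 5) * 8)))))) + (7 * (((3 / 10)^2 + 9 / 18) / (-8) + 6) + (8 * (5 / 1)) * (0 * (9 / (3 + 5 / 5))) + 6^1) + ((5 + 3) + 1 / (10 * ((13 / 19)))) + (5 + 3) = 40609289 / 405600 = 100.12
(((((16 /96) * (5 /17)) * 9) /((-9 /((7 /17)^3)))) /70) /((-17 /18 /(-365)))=-53655 /2839714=-0.02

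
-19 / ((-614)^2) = -19 / 376996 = -0.00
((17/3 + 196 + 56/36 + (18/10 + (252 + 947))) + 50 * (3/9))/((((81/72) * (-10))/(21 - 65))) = 11251856/2025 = 5556.47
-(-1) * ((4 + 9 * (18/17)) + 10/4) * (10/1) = 2725/17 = 160.29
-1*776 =-776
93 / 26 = 3.58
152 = 152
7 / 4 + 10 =47 / 4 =11.75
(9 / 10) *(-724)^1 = -3258 / 5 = -651.60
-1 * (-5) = 5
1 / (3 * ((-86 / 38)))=-19 / 129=-0.15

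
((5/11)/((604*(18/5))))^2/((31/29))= 0.00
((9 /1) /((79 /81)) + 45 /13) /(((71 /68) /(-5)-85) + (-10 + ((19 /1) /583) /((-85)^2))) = -73190752800 /549152246461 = -0.13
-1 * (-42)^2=-1764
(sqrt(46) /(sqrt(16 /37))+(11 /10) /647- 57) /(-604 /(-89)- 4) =-32821331 /1604560+89 *sqrt(1702) /992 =-16.75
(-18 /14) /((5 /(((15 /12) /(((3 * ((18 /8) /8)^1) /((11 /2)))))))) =-44 /21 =-2.10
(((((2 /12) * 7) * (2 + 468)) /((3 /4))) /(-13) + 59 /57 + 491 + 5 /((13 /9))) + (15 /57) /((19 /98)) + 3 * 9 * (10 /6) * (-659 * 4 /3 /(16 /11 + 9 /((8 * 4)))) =-44345160593 /1985139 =-22338.57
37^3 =50653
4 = 4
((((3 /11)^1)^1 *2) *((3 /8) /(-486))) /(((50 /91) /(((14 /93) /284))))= -637 /1568872800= -0.00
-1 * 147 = -147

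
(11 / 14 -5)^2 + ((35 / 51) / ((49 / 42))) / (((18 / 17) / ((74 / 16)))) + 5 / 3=77603 / 3528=22.00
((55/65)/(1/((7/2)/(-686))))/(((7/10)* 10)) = -11/17836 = -0.00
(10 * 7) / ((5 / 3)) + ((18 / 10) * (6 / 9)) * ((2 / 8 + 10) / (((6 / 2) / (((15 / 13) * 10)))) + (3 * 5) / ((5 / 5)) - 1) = 6897 / 65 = 106.11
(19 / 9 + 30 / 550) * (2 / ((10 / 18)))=2144 / 275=7.80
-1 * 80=-80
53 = 53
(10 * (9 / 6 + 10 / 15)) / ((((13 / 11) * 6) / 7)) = 385 / 18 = 21.39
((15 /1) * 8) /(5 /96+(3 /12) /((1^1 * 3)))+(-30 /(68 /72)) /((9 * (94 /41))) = 9188490 /10387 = 884.61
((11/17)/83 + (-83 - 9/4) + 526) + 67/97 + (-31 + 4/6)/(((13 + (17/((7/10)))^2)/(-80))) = 21610705071467/48511686948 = 445.47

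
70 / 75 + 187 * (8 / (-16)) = -2777 / 30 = -92.57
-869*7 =-6083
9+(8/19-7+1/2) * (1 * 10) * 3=-3294/19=-173.37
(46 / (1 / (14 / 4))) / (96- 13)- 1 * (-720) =59921 / 83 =721.94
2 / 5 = 0.40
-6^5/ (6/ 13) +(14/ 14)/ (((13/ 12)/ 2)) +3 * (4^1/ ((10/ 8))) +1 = -1094311/ 65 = -16835.55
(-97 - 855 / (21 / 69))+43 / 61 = -1240683 / 427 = -2905.58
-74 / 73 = -1.01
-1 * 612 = -612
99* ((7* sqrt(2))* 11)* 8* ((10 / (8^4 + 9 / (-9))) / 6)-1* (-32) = 32 + 968* sqrt(2) / 39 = 67.10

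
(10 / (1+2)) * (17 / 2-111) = -1025 / 3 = -341.67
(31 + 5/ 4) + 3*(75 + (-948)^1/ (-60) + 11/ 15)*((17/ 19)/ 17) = 46.70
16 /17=0.94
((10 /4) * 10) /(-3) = -25 /3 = -8.33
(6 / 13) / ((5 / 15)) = 18 / 13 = 1.38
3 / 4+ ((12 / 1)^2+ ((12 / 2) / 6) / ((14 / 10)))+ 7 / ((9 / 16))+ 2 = 40297 / 252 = 159.91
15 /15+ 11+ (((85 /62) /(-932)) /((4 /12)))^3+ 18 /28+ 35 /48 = 54180029692160117 /4051744957392384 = 13.37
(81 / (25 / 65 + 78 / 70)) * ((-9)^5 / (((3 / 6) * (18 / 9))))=-2176250895 / 682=-3190983.72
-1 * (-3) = 3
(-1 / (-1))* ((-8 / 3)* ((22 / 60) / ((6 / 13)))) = -286 / 135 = -2.12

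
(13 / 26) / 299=1 / 598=0.00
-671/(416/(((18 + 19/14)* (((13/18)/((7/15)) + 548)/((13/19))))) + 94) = -79744370299/11174522390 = -7.14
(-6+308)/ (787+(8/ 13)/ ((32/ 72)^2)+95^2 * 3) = 7852/ 724493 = 0.01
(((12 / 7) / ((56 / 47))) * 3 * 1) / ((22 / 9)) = 3807 / 2156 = 1.77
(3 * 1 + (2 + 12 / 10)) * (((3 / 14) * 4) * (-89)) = -16554 / 35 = -472.97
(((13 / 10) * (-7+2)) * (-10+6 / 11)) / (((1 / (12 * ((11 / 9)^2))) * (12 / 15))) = 37180 / 27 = 1377.04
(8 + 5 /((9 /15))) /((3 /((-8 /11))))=-392 /99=-3.96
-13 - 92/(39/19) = -2255/39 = -57.82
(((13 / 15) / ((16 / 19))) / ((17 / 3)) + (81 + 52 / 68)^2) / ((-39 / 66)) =-1700294189 / 150280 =-11314.17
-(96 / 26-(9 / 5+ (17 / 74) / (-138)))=-1257181 / 663780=-1.89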